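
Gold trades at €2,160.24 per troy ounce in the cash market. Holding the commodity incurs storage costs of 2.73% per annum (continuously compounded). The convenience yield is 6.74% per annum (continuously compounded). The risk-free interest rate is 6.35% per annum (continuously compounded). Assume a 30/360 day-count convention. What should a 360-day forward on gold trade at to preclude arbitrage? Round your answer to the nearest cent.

Net carry = r + u − y = 0.0635 + 0.0273 − 0.0674 = 0.0234
F = S·e^((r+u−y)T) = 2160.24 · e^(0.0234 × 360/360) = 2160.24 · e^0.02340000
= 2160.24 × 1.02367593 = €2,211.39 per troy ounce

€2,211.39 per troy ounce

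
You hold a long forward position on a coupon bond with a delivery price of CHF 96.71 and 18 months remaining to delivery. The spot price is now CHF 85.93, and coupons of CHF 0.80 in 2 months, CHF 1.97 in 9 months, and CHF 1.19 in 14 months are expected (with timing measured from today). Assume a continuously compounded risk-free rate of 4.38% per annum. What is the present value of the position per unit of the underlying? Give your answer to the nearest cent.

-CHF 8.46

PV(remaining coupons) I = 0.80·e^(−0.0438·2/12) + 1.97·e^(−0.0438·9/12) + 1.19·e^(−0.0438·14/12) = 3.8312
Current forward F = (S − I)·e^(rT) = (85.93 − 3.8312)·e^(0.0438·18/12) = 82.0988 × 1.067906 = 87.6738
Value (long) = (F − K)·e^(−rT) = (87.6738 − 96.71) × 0.936412 = -8.4616
Value = -CHF 8.46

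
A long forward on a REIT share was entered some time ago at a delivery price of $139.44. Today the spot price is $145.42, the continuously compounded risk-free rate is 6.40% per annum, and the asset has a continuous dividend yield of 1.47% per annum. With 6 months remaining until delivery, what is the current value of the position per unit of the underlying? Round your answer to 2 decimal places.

$9.31

Current fair forward for the remaining 6 months: F = S·e^((r − q)·T), (r − q) = 0.0640 − 0.0147 = 0.0493
F = 145.42 · e^(0.0493 × 6/12) = 145.42 × 1.024956 = 149.0491
Value of long forward = (F − K)·e^(−rT) = (149.0491 − 139.44) · e^(−0.0640·6/12)
= 9.6091 × 0.968507 = 9.31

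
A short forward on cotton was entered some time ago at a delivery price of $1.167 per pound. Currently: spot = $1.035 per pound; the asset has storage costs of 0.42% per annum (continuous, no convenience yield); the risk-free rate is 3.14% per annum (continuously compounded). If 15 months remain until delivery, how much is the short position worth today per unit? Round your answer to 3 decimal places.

$0.082 per pound

Current fair forward for the remaining 15 months: F = S·e^((r + u)·T), (r + u) = 0.0314 + 0.0042 = 0.0356
F = 1.035 · e^(0.0356 × 15/12) = 1.035 × 1.045505 = 1.0821
Value of long forward = (F − K)·e^(−rT) = (1.0821 − 1.167) · e^(−0.0314·15/12)
= -0.0849 × 0.961510 = -0.082
Short position value = −(long value) = $0.082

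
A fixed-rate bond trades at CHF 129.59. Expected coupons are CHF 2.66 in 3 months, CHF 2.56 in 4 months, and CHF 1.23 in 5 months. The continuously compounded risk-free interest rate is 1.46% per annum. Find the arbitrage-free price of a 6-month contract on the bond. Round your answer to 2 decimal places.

CHF 124.07

PV(coupons) I = 2.66·e^(−0.0146·3/12) + 2.56·e^(−0.0146·4/12) + 1.23·e^(−0.0146·5/12)
I = 2.6503 + 2.5476 + 1.2225 = 6.4204
F = (S − I)·e^(rT) = (129.59 − 6.4204) · e^(0.0146·6/12)
= 123.1696 · e^0.007300 = 123.1696 × 1.007327 = CHF 124.07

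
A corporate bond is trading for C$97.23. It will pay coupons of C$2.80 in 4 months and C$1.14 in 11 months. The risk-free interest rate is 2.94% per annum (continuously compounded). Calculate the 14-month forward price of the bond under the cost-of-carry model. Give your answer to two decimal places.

PV(coupons) I = 2.80·e^(−0.0294·4/12) + 1.14·e^(−0.0294·11/12)
I = 2.7727 + 1.1097 = 3.8824
F = (S − I)·e^(rT) = (97.23 − 3.8824) · e^(0.0294·14/12)
= 93.3476 · e^0.034300 = 93.3476 × 1.034895 = C$96.60

C$96.60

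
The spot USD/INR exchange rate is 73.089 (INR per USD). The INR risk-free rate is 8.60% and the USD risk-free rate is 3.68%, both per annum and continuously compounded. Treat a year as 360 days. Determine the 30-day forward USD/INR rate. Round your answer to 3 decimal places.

73.389

F = S·e^((r_INR − r_USD)T) = 73.089 · e^((0.0860 − 0.0368) × 30/360)
= 73.089 · e^0.004100 = 73.089 × 1.004108
F = 73.389 INR per USD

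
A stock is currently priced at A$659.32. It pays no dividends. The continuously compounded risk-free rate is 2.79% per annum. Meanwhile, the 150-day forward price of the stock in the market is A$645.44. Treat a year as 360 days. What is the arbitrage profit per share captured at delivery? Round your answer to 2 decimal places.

Fair forward: F* = S·e^(carry·T), with carry = r = 0.0279
F* = 659.32 · e^(0.0279 × 150/360) = 659.32 · e^0.011625 = 659.32 × 1.011693 = A$667.0294
Market A$645.44 < fair A$667.0294: forward underpriced → reverse cash-and-carry (short spot, go long the forward).
At maturity, profit = |F_mkt − F*| = |645.44 − 667.0294| = A$21.59 per share

A$21.59 per share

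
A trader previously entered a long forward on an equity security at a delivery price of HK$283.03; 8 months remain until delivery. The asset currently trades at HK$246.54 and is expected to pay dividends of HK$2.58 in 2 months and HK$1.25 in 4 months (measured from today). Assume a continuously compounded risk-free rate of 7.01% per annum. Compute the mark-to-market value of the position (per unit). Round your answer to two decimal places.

-HK$27.34

PV(remaining dividends) I = 2.58·e^(−0.0701·2/12) + 1.25·e^(−0.0701·4/12) = 3.7712
Current forward F = (S − I)·e^(rT) = (246.54 − 3.7712)·e^(0.0701·8/12) = 242.7688 × 1.047843 = 254.3836
Value (long) = (F − K)·e^(−rT) = (254.3836 − 283.03) × 0.954342 = -27.3385
Value = -HK$27.34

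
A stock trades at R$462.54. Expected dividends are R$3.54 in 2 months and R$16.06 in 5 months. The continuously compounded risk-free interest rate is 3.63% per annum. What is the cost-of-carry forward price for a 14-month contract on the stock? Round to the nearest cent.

PV(dividends) I = 3.54·e^(−0.0363·2/12) + 16.06·e^(−0.0363·5/12)
I = 3.5186 + 15.8189 = 19.3375
F = (S − I)·e^(rT) = (462.54 − 19.3375) · e^(0.0363·14/12)
= 443.2025 · e^0.042350 = 443.2025 × 1.043260 = R$462.38

R$462.38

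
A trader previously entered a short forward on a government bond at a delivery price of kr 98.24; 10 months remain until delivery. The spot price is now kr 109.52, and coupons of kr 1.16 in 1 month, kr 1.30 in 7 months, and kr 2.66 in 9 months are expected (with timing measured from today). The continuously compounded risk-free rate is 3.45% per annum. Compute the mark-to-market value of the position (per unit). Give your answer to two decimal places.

-kr 9.04

PV(remaining coupons) I = 1.16·e^(−0.0345·1/12) + 1.30·e^(−0.0345·7/12) + 2.66·e^(−0.0345·9/12) = 5.0228
Current forward F = (S − I)·e^(rT) = (109.52 − 5.0228)·e^(0.0345·10/12) = 104.4972 × 1.029167 = 107.5451
Value (long) = (F − K)·e^(−rT) = (107.5451 − 98.24) × 0.971659 = 9.0414
Short position value = −(long value) = -kr 9.04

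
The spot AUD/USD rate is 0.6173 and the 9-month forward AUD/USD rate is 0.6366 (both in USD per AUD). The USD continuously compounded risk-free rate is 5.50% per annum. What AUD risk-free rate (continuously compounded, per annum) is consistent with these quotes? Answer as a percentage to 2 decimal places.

F = S·e^((r_USD − r_AUD)T) ⇒ r_AUD = r_USD − ln(F/S)/T
ln(0.6366/0.6173) = 0.030786; /(9/12) = 0.041048
r_AUD = 0.0550 − 0.041048 = 0.013952
r_AUD = 1.40%

1.40%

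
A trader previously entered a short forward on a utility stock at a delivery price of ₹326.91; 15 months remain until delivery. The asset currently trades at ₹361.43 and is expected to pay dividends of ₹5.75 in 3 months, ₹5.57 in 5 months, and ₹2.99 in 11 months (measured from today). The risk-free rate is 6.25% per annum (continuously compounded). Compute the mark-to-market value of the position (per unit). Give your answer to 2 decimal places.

-₹45.18

PV(remaining dividends) I = 5.75·e^(−0.0625·3/12) + 5.57·e^(−0.0625·5/12) + 2.99·e^(−0.0625·11/12) = 13.9112
Current forward F = (S − I)·e^(rT) = (361.43 − 13.9112)·e^(0.0625·15/12) = 347.5188 × 1.081258 = 375.7575
Value (long) = (F − K)·e^(−rT) = (375.7575 − 326.91) × 0.924849 = 45.1766
Short position value = −(long value) = -₹45.18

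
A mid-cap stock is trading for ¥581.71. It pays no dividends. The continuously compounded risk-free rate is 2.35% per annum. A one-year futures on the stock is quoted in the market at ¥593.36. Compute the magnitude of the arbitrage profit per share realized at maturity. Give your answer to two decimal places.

¥2.18 per share

Fair futures: F* = S·e^(carry·T), with carry = r = 0.0235
F* = 581.71 · e^(0.0235 × 12/12) = 581.71 · e^0.023500 = 581.71 × 1.023778 = ¥595.5419
Market ¥593.36 < fair ¥595.5419: forward underpriced → reverse cash-and-carry (short spot, go long the forward).
At maturity, profit = |F_mkt − F*| = |593.36 − 595.5419| = ¥2.18 per share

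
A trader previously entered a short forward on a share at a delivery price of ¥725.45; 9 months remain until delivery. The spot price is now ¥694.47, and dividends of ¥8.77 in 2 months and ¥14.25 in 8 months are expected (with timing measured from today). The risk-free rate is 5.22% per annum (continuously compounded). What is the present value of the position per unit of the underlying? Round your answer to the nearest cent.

PV(remaining dividends) I = 8.77·e^(−0.0522·2/12) + 14.25·e^(−0.0522·8/12) = 22.4567
Current forward F = (S − I)·e^(rT) = (694.47 − 22.4567)·e^(0.0522·9/12) = 672.0133 × 1.039926 = 698.8441
Value (long) = (F − K)·e^(−rT) = (698.8441 − 725.45) × 0.961606 = -25.5844
Short position value = −(long value) = ¥25.58

¥25.58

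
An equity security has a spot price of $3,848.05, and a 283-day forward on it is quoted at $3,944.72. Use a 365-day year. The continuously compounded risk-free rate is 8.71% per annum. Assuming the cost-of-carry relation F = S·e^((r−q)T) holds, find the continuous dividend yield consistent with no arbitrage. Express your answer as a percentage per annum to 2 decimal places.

5.51%

From F = S·e^((r−q)T): (r − q) = ln(F/S)/T
ln(3944.72/3848.05) = ln(1.025122) = 0.024812
(r − q) = 0.024812 / (283/365) = 0.032001
q = r − ln(F/S)/T = 0.0871 − 0.032001 = 0.055099
q = 5.51%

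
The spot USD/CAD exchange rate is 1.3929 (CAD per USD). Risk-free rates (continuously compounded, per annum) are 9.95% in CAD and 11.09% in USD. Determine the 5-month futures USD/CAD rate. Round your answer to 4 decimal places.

1.3863

F = S·e^((r_CAD − r_USD)T) = 1.3929 · e^((0.0995 − 0.1109) × 5/12)
= 1.3929 · e^-0.004750 = 1.3929 × 0.995261
F = 1.3863 CAD per USD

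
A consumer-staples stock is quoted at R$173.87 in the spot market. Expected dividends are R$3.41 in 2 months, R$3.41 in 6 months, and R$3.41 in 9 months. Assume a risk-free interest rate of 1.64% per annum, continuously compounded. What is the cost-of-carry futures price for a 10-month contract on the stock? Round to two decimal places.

R$165.97

PV(dividends) I = 3.41·e^(−0.0164·2/12) + 3.41·e^(−0.0164·6/12) + 3.41·e^(−0.0164·9/12)
I = 3.4007 + 3.3822 + 3.3683 = 10.1512
F = (S − I)·e^(rT) = (173.87 − 10.1512) · e^(0.0164·10/12)
= 163.7188 · e^0.013667 = 163.7188 × 1.013761 = R$165.97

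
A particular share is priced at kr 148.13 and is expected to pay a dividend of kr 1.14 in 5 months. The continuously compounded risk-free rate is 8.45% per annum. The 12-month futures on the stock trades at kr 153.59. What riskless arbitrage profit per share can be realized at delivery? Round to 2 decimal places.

PV(dividends) I = 1.14·e^(−0.0845·5/12) = 1.1006
Fair futures F* = (S − I)·e^(rT) = (148.13 − 1.1006)·e^0.084500 = 147.0294 × 1.088173 = 159.9934
Market kr 153.59 < fair 159.9934: forward underpriced → reverse cash-and-carry (short the stock, invest proceeds at r, pay the dividends, go long the forward).
Profit at T = |F_mkt − F*| = |153.59 − 159.9934| = kr 6.40 per share

kr 6.40 per share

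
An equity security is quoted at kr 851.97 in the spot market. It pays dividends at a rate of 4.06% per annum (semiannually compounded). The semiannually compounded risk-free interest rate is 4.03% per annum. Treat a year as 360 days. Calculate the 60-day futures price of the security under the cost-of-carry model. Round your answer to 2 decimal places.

kr 851.93

F = S · (1+r/2)^(2T) / (1+q/2)^(2T)
= 851.97 × 1.006672 / 1.006721 = 851.97 × 0.999951
F = kr 851.93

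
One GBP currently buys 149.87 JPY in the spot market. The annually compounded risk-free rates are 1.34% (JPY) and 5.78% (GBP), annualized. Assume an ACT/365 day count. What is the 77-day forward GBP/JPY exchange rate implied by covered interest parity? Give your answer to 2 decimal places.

148.52

By covered interest parity, F = S · (1+r_JPY)^T / (1+r_GBP)^T
= 149.87 × 1.002812 / 1.011925 = 149.87 × 0.990994
F = 148.52 JPY per GBP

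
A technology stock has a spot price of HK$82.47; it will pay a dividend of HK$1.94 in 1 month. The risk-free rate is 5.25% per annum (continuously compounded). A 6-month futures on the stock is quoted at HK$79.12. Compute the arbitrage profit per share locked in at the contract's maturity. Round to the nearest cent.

HK$3.56 per share

PV(dividends) I = 1.94·e^(−0.0525·1/12) = 1.9315
Fair futures F* = (S − I)·e^(rT) = (82.47 − 1.9315)·e^0.026250 = 80.5385 × 1.026598 = 82.6807
Market HK$79.12 < fair 82.6807: forward underpriced → reverse cash-and-carry (short the stock, invest proceeds at r, pay the dividends, go long the forward).
Profit at T = |F_mkt − F*| = |79.12 − 82.6807| = HK$3.56 per share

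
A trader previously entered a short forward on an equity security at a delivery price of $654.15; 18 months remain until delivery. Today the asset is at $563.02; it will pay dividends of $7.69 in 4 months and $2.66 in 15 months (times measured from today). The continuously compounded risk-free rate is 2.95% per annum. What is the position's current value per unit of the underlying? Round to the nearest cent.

PV(remaining dividends) I = 7.69·e^(−0.0295·4/12) + 2.66·e^(−0.0295·15/12) = 10.1785
Current forward F = (S − I)·e^(rT) = (563.02 − 10.1785)·e^(0.0295·18/12) = 552.8415 × 1.045244 = 577.8543
Value (long) = (F − K)·e^(−rT) = (577.8543 − 654.15) × 0.956715 = -72.9932
Short position value = −(long value) = $72.99

$72.99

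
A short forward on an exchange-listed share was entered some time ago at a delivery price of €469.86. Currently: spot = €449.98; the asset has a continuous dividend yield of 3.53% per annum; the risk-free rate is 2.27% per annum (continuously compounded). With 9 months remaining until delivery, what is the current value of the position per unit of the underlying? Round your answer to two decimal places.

€23.71

Current fair forward for the remaining 9 months: F = S·e^((r − q)·T), (r − q) = 0.0227 − 0.0353 = -0.0126
F = 449.98 · e^(-0.0126 × 9/12) = 449.98 × 0.990595 = 445.7479
Value of long forward = (F − K)·e^(−rT) = (445.7479 − 469.86) · e^(−0.0227·9/12)
= -24.1121 × 0.983119 = -23.71
Short position value = −(long value) = €23.71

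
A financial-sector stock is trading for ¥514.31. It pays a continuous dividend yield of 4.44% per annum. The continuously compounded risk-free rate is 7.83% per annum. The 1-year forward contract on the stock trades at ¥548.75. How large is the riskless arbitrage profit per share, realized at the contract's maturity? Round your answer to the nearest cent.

¥16.71 per share

Fair forward: F* = S·e^(carry·T), with carry = (r − q) = 0.0783 − 0.0444 = 0.0339
F* = 514.31 · e^(0.0339 × 1) = 514.31 · e^0.033900 = 514.31 × 1.034481 = ¥532.0439
Market ¥548.75 > fair ¥532.0439: forward overpriced → cash-and-carry (buy spot, short the forward).
At maturity, profit = |F_mkt − F*| = |548.75 − 532.0439| = ¥16.71 per share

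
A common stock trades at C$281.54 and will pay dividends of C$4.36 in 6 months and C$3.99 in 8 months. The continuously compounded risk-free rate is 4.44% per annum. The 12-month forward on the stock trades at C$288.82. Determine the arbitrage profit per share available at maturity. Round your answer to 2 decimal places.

C$3.01 per share

PV(dividends) I = 4.36·e^(−0.0444·6/12) + 3.99·e^(−0.0444·8/12) = 8.1379
Fair forward F* = (S − I)·e^(rT) = (281.54 − 8.1379)·e^0.044400 = 273.4021 × 1.045400 = 285.8146
Market C$288.82 > fair 285.8146: forward overpriced → cash-and-carry (borrow at r, buy the stock and collect the dividends, short the forward).
Profit at T = |F_mkt − F*| = |288.82 − 285.8146| = C$3.01 per share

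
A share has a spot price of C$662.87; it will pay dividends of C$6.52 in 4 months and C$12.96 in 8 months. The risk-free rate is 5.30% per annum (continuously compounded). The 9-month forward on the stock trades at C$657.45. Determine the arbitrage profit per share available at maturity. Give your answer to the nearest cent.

C$12.62 per share

PV(dividends) I = 6.52·e^(−0.0530·4/12) + 12.96·e^(−0.0530·8/12) = 18.9159
Fair forward F* = (S − I)·e^(rT) = (662.87 − 18.9159)·e^0.039750 = 643.9541 × 1.040551 = 670.0671
Market C$657.45 < fair 670.0671: forward underpriced → reverse cash-and-carry (short the stock, invest proceeds at r, pay the dividends, go long the forward).
Profit at T = |F_mkt − F*| = |657.45 − 670.0671| = C$12.62 per share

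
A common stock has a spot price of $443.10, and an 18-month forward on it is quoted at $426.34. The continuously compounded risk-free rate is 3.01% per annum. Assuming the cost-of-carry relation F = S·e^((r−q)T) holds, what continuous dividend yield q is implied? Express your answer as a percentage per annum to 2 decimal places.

5.58%

From F = S·e^((r−q)T): (r − q) = ln(F/S)/T
ln(426.34/443.10) = ln(0.962176) = -0.038558
(r − q) = -0.038558 / (18/12) = -0.025705
q = r − ln(F/S)/T = 0.0301 + 0.025705 = 0.055805
q = 5.58%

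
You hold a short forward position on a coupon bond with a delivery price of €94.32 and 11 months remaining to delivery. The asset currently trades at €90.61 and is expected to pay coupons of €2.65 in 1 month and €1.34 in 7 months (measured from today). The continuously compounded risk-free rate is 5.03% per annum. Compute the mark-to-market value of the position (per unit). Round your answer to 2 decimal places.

PV(remaining coupons) I = 2.65·e^(−0.0503·1/12) + 1.34·e^(−0.0503·7/12) = 3.9402
Current forward F = (S − I)·e^(rT) = (90.61 − 3.9402)·e^(0.0503·11/12) = 86.6698 × 1.047188 = 90.7596
Value (long) = (F − K)·e^(−rT) = (90.7596 − 94.32) × 0.954939 = -3.4000
Short position value = −(long value) = €3.40

€3.40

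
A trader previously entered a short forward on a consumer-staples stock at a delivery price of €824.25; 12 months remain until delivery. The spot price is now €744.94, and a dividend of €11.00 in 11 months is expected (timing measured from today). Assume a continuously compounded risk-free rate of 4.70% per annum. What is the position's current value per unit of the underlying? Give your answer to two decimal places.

PV(remaining dividends) I = 11.00·e^(−0.0470·11/12) = 10.5361
Current forward F = (S − I)·e^(rT) = (744.94 − 10.5361)·e^(0.0470·12/12) = 734.4039 × 1.048122 = 769.7449
Value (long) = (F − K)·e^(−rT) = (769.7449 − 824.25) × 0.954087 = -52.0026
Short position value = −(long value) = €52.00

€52.00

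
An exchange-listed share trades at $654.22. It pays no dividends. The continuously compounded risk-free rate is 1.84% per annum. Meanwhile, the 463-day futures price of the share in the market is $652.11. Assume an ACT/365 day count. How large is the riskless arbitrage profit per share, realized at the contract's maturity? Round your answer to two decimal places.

Fair futures: F* = S·e^(carry·T), with carry = r = 0.0184
F* = 654.22 · e^(0.0184 × 463/365) = 654.22 · e^0.023340 = 654.22 × 1.023615 = $669.6694
Market $652.11 < fair $669.6694: forward underpriced → reverse cash-and-carry (short spot, go long the forward).
At maturity, profit = |F_mkt − F*| = |652.11 − 669.6694| = $17.56 per share

$17.56 per share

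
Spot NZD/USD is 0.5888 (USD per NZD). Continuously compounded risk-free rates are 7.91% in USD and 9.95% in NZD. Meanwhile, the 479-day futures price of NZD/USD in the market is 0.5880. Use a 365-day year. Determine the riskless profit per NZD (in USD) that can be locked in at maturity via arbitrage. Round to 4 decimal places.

Fair futures: F* = S·e^(carry·T), with carry = (r_USD − r_NZD) = 0.0791 − 0.0995 = -0.0204
F* = 0.5888 · e^(-0.0204 × 479/365) = 0.5888 · e^-0.026772 = 0.5888 × 0.973583 = 0.5732
Market 0.5880 > fair 0.5732: forward overpriced → cash-and-carry (buy spot, short the forward).
At maturity, profit = |F_mkt − F*| = |0.5880 − 0.5732| = 0.0148 per NZD (in USD)

0.0148 per NZD (in USD)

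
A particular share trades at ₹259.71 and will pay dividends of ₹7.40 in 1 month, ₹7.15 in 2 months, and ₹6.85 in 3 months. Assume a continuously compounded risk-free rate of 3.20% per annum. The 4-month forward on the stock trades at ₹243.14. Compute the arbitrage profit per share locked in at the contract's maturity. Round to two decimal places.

PV(dividends) I = 7.40·e^(−0.0320·1/12) + 7.15·e^(−0.0320·2/12) + 6.85·e^(−0.0320·3/12) = 21.2877
Fair forward F* = (S − I)·e^(rT) = (259.71 − 21.2877)·e^0.010667 = 238.4223 × 1.010724 = 240.9791
Market ₹243.14 > fair 240.9791: forward overpriced → cash-and-carry (borrow at r, buy the stock and collect the dividends, short the forward).
Profit at T = |F_mkt − F*| = |243.14 − 240.9791| = ₹2.16 per share

₹2.16 per share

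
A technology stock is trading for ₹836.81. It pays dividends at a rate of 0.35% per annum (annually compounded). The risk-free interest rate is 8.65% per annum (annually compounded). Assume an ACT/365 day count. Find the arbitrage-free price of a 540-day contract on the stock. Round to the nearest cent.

₹941.21

F = S · (1+r)^T / (1+q)^T
= 836.81 × 1.130588 / 1.005182 = 836.81 × 1.124759
F = ₹941.21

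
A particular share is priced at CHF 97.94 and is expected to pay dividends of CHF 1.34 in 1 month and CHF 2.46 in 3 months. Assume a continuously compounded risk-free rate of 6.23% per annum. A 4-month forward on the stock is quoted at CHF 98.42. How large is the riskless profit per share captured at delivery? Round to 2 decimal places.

CHF 2.26 per share

PV(dividends) I = 1.34·e^(−0.0623·1/12) + 2.46·e^(−0.0623·3/12) = 3.7550
Fair forward F* = (S − I)·e^(rT) = (97.94 − 3.7550)·e^0.020767 = 94.1850 × 1.020984 = 96.1614
Market CHF 98.42 > fair 96.1614: forward overpriced → cash-and-carry (borrow at r, buy the stock and collect the dividends, short the forward).
Profit at T = |F_mkt − F*| = |98.42 − 96.1614| = CHF 2.26 per share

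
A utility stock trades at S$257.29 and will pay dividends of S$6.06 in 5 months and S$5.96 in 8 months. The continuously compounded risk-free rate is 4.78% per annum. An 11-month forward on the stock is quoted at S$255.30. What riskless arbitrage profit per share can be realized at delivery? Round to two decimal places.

PV(dividends) I = 6.06·e^(−0.0478·5/12) + 5.96·e^(−0.0478·8/12) = 11.7136
Fair forward F* = (S − I)·e^(rT) = (257.29 − 11.7136)·e^0.043817 = 245.5764 × 1.044791 = 256.5760
Market S$255.30 < fair 256.5760: forward underpriced → reverse cash-and-carry (short the stock, invest proceeds at r, pay the dividends, go long the forward).
Profit at T = |F_mkt − F*| = |255.30 − 256.5760| = S$1.28 per share

S$1.28 per share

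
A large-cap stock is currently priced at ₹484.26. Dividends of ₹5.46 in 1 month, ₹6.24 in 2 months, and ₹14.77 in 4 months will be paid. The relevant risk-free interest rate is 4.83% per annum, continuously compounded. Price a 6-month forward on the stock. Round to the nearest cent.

PV(dividends) I = 5.46·e^(−0.0483·1/12) + 6.24·e^(−0.0483·2/12) + 14.77·e^(−0.0483·4/12)
I = 5.4381 + 6.1900 + 14.5341 = 26.1622
F = (S − I)·e^(rT) = (484.26 − 26.1622) · e^(0.0483·6/12)
= 458.0978 · e^0.024150 = 458.0978 × 1.024444 = ₹469.30

₹469.30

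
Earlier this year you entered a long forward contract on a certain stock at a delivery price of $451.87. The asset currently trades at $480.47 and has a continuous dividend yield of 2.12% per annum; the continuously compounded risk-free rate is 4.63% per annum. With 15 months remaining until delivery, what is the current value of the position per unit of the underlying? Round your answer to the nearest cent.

Current fair forward for the remaining 15 months: F = S·e^((r − q)·T), (r − q) = 0.0463 − 0.0212 = 0.0251
F = 480.47 · e^(0.0251 × 15/12) = 480.47 × 1.031872 = 495.7835
Value of long forward = (F − K)·e^(−rT) = (495.7835 − 451.87) · e^(−0.0463·15/12)
= 43.9135 × 0.943768 = 41.44

$41.44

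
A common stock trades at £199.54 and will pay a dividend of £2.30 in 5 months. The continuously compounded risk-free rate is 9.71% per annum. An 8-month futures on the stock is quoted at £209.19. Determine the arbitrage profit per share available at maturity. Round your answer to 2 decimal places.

£1.34 per share

PV(dividends) I = 2.30·e^(−0.0971·5/12) = 2.2088
Fair futures F* = (S − I)·e^(rT) = (199.54 − 2.2088)·e^0.064733 = 197.3312 × 1.066874 = 210.5275
Market £209.19 < fair 210.5275: forward underpriced → reverse cash-and-carry (short the stock, invest proceeds at r, pay the dividends, go long the forward).
Profit at T = |F_mkt − F*| = |209.19 − 210.5275| = £1.34 per share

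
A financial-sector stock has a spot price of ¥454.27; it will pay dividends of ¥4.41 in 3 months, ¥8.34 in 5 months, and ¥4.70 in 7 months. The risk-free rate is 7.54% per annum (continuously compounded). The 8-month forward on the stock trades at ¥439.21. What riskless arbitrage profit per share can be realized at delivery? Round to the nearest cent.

¥20.70 per share

PV(dividends) I = 4.41·e^(−0.0754·3/12) + 8.34·e^(−0.0754·5/12) + 4.70·e^(−0.0754·7/12) = 16.9075
Fair forward F* = (S − I)·e^(rT) = (454.27 − 16.9075)·e^0.050267 = 437.3625 × 1.051552 = 459.9094
Market ¥439.21 < fair 459.9094: forward underpriced → reverse cash-and-carry (short the stock, invest proceeds at r, pay the dividends, go long the forward).
Profit at T = |F_mkt − F*| = |439.21 − 459.9094| = ¥20.70 per share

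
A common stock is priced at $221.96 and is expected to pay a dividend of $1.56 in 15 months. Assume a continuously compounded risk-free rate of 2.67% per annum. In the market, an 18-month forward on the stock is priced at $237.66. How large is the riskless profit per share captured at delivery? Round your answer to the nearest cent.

PV(dividends) I = 1.56·e^(−0.0267·15/12) = 1.5088
Fair forward F* = (S − I)·e^(rT) = (221.96 − 1.5088)·e^0.040050 = 220.4512 × 1.040863 = 229.4595
Market $237.66 > fair 229.4595: forward overpriced → cash-and-carry (borrow at r, buy the stock and collect the dividends, short the forward).
Profit at T = |F_mkt − F*| = |237.66 − 229.4595| = $8.20 per share

$8.20 per share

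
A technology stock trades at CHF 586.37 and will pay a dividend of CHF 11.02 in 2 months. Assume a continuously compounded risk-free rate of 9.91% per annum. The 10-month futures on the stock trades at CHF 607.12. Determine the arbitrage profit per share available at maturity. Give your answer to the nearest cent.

PV(dividends) I = 11.02·e^(−0.0991·2/12) = 10.8395
Fair futures F* = (S − I)·e^(rT) = (586.37 − 10.8395)·e^0.082583 = 575.5305 × 1.086089 = 625.0773
Market CHF 607.12 < fair 625.0773: forward underpriced → reverse cash-and-carry (short the stock, invest proceeds at r, pay the dividends, go long the forward).
Profit at T = |F_mkt − F*| = |607.12 − 625.0773| = CHF 17.96 per share

CHF 17.96 per share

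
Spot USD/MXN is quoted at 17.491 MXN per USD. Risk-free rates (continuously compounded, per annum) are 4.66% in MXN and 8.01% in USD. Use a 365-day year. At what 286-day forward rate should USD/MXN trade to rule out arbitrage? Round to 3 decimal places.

F = S·e^((r_MXN − r_USD)T) = 17.491 · e^((0.0466 − 0.0801) × 286/365)
= 17.491 · e^-0.026249 = 17.491 × 0.974093
F = 17.038 MXN per USD

17.038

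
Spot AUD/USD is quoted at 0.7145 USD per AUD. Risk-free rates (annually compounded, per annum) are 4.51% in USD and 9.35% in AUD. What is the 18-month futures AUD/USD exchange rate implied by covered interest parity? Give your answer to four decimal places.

0.6676

By covered interest parity, F = S · (1+r_USD)^T / (1+r_AUD)^T
= 0.7145 × 1.068407 / 1.143479 = 0.7145 × 0.934348
F = 0.6676 USD per AUD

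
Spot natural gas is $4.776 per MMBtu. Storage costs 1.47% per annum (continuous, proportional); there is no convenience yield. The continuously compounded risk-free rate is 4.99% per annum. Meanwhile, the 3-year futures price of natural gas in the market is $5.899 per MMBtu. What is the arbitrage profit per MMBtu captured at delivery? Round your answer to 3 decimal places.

Fair futures: F* = S·e^(carry·T), with carry = (r + u) = 0.0499 + 0.0147 = 0.0646
F* = 4.776 · e^(0.0646 × 3) = 4.776 · e^0.193800 = 4.776 × 1.213853 = $5.7974
Market $5.899 > fair $5.7974: forward overpriced → cash-and-carry (buy spot, short the forward).
At maturity, profit = |F_mkt − F*| = |5.899 − 5.7974| = $0.102 per MMBtu

$0.102 per MMBtu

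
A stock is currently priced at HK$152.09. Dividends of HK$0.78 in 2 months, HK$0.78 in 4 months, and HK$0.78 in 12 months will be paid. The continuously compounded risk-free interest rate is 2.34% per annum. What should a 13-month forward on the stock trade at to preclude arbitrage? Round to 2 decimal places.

PV(dividends) I = 0.78·e^(−0.0234·2/12) + 0.78·e^(−0.0234·4/12) + 0.78·e^(−0.0234·12/12)
I = 0.7770 + 0.7739 + 0.7620 = 2.3129
F = (S − I)·e^(rT) = (152.09 − 2.3129) · e^(0.0234·13/12)
= 149.7771 · e^0.025350 = 149.7771 × 1.025674 = HK$153.62

HK$153.62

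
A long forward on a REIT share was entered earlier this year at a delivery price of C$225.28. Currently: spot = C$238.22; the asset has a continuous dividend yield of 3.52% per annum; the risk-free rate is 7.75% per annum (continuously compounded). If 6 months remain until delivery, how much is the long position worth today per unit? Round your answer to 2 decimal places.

C$17.35

Current fair forward for the remaining 6 months: F = S·e^((r − q)·T), (r − q) = 0.0775 − 0.0352 = 0.0423
F = 238.22 · e^(0.0423 × 6/12) = 238.22 × 1.021375 = 243.3120
Value of long forward = (F − K)·e^(−rT) = (243.3120 − 225.28) · e^(−0.0775·6/12)
= 18.0320 × 0.961991 = 17.35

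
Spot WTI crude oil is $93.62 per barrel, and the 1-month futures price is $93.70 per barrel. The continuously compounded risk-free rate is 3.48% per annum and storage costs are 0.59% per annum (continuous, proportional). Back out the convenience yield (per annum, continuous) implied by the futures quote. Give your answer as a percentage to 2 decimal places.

F = S·e^((r+u−y)T) ⇒ (r+u−y) = ln(F/S)/T
ln(93.70/93.62) = 0.000854; /T ⇒ 0.010248
y = r + u − ln(F/S)/T = 0.0348 + 0.0059 − 0.010248 = 0.030452
y = 3.05%

3.05%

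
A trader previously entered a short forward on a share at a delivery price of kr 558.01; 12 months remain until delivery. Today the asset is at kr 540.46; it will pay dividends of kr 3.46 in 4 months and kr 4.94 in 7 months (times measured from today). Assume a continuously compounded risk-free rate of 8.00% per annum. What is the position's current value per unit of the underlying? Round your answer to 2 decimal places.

-kr 17.27

PV(remaining dividends) I = 3.46·e^(−0.0800·4/12) + 4.94·e^(−0.0800·7/12) = 8.0837
Current forward F = (S − I)·e^(rT) = (540.46 − 8.0837)·e^(0.0800·12/12) = 532.3763 × 1.083287 = 576.7163
Value (long) = (F − K)·e^(−rT) = (576.7163 − 558.01) × 0.923116 = 17.2681
Short position value = −(long value) = -kr 17.27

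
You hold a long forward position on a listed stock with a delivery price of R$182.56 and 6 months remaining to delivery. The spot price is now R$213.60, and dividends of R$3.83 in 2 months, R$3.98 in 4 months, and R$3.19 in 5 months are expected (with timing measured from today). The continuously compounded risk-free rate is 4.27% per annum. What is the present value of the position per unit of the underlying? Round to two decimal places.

PV(remaining dividends) I = 3.83·e^(−0.0427·2/12) + 3.98·e^(−0.0427·4/12) + 3.19·e^(−0.0427·5/12) = 10.8603
Current forward F = (S − I)·e^(rT) = (213.60 − 10.8603)·e^(0.0427·6/12) = 202.7397 × 1.021580 = 207.1148
Value (long) = (F − K)·e^(−rT) = (207.1148 − 182.56) × 0.978876 = 24.0361
Value = R$24.04

R$24.04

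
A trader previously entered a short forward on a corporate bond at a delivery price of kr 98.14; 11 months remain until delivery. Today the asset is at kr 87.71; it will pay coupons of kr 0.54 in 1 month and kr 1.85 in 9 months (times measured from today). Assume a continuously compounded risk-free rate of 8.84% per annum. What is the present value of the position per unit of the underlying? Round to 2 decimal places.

PV(remaining coupons) I = 0.54·e^(−0.0884·1/12) + 1.85·e^(−0.0884·9/12) = 2.2674
Current forward F = (S − I)·e^(rT) = (87.71 − 2.2674)·e^(0.0884·11/12) = 85.4426 × 1.084407 = 92.6546
Value (long) = (F − K)·e^(−rT) = (92.6546 − 98.14) × 0.922163 = -5.0584
Short position value = −(long value) = kr 5.06

kr 5.06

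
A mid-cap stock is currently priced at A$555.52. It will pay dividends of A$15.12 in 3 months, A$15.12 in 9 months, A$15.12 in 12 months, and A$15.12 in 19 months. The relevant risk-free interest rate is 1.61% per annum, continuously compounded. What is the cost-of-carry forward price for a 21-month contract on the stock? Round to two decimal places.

A$510.08

PV(dividends) I = 15.12·e^(−0.0161·3/12) + 15.12·e^(−0.0161·9/12) + 15.12·e^(−0.0161·12/12) + 15.12·e^(−0.0161·19/12)
I = 15.0593 + 14.9385 + 14.8785 + 14.7394 = 59.6157
F = (S − I)·e^(rT) = (555.52 − 59.6157) · e^(0.0161·21/12)
= 495.9043 · e^0.028175 = 495.9043 × 1.028576 = A$510.08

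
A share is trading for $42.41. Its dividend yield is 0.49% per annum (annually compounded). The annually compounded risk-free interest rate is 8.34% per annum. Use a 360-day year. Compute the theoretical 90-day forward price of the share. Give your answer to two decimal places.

F = S · (1+r)^T / (1+q)^T
= 42.41 × 1.020228 / 1.001223 = 42.41 × 1.018982
F = $43.22

$43.22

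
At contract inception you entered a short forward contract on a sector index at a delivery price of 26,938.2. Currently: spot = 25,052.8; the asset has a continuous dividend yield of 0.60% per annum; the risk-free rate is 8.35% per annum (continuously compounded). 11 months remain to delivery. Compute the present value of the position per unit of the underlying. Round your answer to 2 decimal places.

Current fair forward for the remaining 11 months: F = S·e^((r − q)·T), (r − q) = 0.0835 − 0.0060 = 0.0775
F = 25052.8 · e^(0.0775 × 11/12) = 25052.8 × 1.07362596 = 26897.3365
Value of long forward = (F − K)·e^(−rT) = (26897.3365 − 26938.2) · e^(−0.0835·11/12)
= -40.8635 × 0.92631432 = -37.85
Short position value = −(long value) = 37.85

37.85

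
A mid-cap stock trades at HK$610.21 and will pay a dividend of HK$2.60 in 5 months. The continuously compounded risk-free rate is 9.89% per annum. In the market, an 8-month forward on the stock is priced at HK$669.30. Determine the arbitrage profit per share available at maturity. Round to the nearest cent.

PV(dividends) I = 2.60·e^(−0.0989·5/12) = 2.4950
Fair forward F* = (S − I)·e^(rT) = (610.21 − 2.4950)·e^0.065933 = 607.7150 × 1.068155 = 649.1338
Market HK$669.30 > fair 649.1338: forward overpriced → cash-and-carry (borrow at r, buy the stock and collect the dividends, short the forward).
Profit at T = |F_mkt − F*| = |669.30 − 649.1338| = HK$20.17 per share

HK$20.17 per share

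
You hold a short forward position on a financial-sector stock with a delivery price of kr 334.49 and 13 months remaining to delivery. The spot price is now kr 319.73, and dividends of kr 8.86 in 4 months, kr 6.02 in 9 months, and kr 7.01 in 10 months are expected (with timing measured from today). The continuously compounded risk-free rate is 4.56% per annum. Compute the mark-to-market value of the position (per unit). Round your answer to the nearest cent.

PV(remaining dividends) I = 8.86·e^(−0.0456·4/12) + 6.02·e^(−0.0456·9/12) + 7.01·e^(−0.0456·10/12) = 21.2926
Current forward F = (S − I)·e^(rT) = (319.73 − 21.2926)·e^(0.0456·13/12) = 298.4374 × 1.050641 = 313.5506
Value (long) = (F − K)·e^(−rT) = (313.5506 − 334.49) × 0.951800 = -19.9301
Short position value = −(long value) = kr 19.93

kr 19.93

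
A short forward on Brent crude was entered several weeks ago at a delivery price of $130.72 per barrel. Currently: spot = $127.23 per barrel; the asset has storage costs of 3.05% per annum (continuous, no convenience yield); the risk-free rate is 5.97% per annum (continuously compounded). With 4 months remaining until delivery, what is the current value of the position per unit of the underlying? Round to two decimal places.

-$0.39 per barrel

Current fair forward for the remaining 4 months: F = S·e^((r + u)·T), (r + u) = 0.0597 + 0.0305 = 0.0902
F = 127.23 · e^(0.0902 × 4/12) = 127.23 × 1.030523 = 131.1134
Value of long forward = (F − K)·e^(−rT) = (131.1134 − 130.72) · e^(−0.0597·4/12)
= 0.3934 × 0.980297 = 0.39
Short position value = −(long value) = -$0.39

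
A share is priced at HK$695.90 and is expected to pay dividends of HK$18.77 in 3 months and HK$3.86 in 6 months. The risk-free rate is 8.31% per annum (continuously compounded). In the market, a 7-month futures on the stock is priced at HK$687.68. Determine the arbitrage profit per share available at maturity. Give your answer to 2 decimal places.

HK$19.60 per share

PV(dividends) I = 18.77·e^(−0.0831·3/12) + 3.86·e^(−0.0831·6/12) = 22.0870
Fair futures F* = (S − I)·e^(rT) = (695.90 − 22.0870)·e^0.048475 = 673.8130 × 1.049669 = 707.2806
Market HK$687.68 < fair 707.2806: forward underpriced → reverse cash-and-carry (short the stock, invest proceeds at r, pay the dividends, go long the forward).
Profit at T = |F_mkt − F*| = |687.68 − 707.2806| = HK$19.60 per share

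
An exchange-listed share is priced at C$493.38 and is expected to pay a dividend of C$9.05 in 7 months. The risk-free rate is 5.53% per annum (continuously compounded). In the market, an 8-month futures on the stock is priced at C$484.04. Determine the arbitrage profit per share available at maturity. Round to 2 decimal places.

PV(dividends) I = 9.05·e^(−0.0553·7/12) = 8.7627
Fair futures F* = (S − I)·e^(rT) = (493.38 − 8.7627)·e^0.036867 = 484.6173 × 1.037555 = 502.8171
Market C$484.04 < fair 502.8171: forward underpriced → reverse cash-and-carry (short the stock, invest proceeds at r, pay the dividends, go long the forward).
Profit at T = |F_mkt − F*| = |484.04 − 502.8171| = C$18.78 per share

C$18.78 per share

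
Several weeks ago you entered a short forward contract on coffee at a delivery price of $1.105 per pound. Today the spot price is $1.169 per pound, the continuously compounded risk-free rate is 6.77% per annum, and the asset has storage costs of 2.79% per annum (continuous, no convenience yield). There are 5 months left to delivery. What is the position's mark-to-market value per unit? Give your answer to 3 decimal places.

Current fair forward for the remaining 5 months: F = S·e^((r + u)·T), (r + u) = 0.0677 + 0.0279 = 0.0956
F = 1.169 · e^(0.0956 × 5/12) = 1.169 × 1.040637 = 1.2165
Value of long forward = (F − K)·e^(−rT) = (1.2165 − 1.105) · e^(−0.0677·5/12)
= 0.1115 × 0.972186 = 0.108
Short position value = −(long value) = -$0.108

-$0.108 per pound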